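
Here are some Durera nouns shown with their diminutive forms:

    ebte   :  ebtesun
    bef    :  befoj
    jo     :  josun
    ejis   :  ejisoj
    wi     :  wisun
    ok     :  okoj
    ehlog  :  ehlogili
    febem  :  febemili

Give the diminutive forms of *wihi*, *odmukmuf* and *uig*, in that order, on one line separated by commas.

The alternation tracks the final sound of the stem — -oj when the stem ends in a voiceless consonant (*bef*, *ejis*, *ok*); -ili when the stem ends in a voiced consonant (*ehlog*, *febem*); -sun when the stem ends in a vowel (*ebte*, *jo*, *wi*).
*wihi* — final sound /i/ (a vowel) → -sun → *wihisun*.
The final sound of *odmukmuf* is /f/, which is a voiceless consonant, so the suffix is -oj, giving *odmukmufoj*.
The final sound of *uig* is /g/, which is a voiced consonant, so the suffix is -ili, giving *uigili*.

wihisun, odmukmufoj, uigili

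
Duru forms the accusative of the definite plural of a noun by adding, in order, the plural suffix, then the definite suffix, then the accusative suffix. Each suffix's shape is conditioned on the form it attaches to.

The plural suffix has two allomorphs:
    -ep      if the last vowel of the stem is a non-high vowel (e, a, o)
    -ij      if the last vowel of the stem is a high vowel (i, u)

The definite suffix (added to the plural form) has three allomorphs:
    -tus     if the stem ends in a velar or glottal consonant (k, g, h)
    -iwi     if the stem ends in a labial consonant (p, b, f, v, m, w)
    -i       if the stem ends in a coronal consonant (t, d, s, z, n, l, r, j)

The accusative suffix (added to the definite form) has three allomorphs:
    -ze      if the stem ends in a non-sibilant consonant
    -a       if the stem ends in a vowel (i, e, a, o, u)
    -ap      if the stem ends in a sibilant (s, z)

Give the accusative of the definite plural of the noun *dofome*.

The last vowel of *dofome* is /e/, which is a non-high vowel, so the plural suffix is -ep, giving *dofomeep*.
The plural form *dofomeep* — final consonant /p/ (labial) → -iwi → *dofomeepiwi*.
Since the final sound of the definite form *dofomeepiwi* is /i/ (a vowel), it takes -a, giving *dofomeepiwia*.

dofomeepiwia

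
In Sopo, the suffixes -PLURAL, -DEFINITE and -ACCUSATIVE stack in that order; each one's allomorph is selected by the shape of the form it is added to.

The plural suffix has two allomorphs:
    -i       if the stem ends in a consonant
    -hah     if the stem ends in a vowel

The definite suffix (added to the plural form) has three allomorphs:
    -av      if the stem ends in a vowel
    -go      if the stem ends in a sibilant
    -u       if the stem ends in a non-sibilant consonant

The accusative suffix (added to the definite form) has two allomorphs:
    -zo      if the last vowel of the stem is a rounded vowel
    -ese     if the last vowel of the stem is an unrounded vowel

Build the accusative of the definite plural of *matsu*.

*matsu* — final sound /u/ (a vowel) → -hah → *matsuhah*.
The plural form *matsuhah*: final sound = /h/, a non-sibilant consonant → -u → *matsuhahu*.
The last vowel of the definite form *matsuhahu* is /u/, which is a rounded vowel, so the accusative suffix is -zo, giving *matsuhahuzo*.

matsuhahuzo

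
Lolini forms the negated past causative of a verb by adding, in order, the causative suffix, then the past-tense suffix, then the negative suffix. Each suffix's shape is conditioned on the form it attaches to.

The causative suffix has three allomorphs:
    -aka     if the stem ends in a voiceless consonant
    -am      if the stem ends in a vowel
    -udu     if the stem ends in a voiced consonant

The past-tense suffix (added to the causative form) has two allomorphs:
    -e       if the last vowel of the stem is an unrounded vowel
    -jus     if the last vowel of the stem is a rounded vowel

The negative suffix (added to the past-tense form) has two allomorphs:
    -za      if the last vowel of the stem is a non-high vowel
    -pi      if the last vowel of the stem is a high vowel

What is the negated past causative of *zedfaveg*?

zedfavegudujuspi

*zedfaveg*: final sound = /g/, a voiced consonant → -udu → *zedfavegudu*.
Since the last vowel of the causative form *zedfavegudu* is /u/ (a rounded vowel), it takes -jus, giving *zedfavegudujus*.
The last vowel of the past-tense form *zedfavegudujus* is /u/, which is a high vowel, so the negative suffix is -pi, giving *zedfavegudujuspi*.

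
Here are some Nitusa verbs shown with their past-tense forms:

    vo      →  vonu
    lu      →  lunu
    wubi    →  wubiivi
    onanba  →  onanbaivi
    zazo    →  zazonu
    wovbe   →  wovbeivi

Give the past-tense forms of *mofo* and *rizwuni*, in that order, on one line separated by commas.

mofonu, rizwuniivi

Looking at the last vowel of each stem: -nu when the last vowel of the stem is a rounded vowel (*vo*, *lu*, *zazo*); -ivi when the last vowel of the stem is an unrounded vowel (*wubi*, *onanba*, *wovbe*).
The last vowel of *mofo* is /o/, which is a rounded vowel, so the suffix is -nu, giving *mofonu*.
*rizwuni*: last vowel = /i/, an unrounded vowel → -ivi → *rizwuniivi*.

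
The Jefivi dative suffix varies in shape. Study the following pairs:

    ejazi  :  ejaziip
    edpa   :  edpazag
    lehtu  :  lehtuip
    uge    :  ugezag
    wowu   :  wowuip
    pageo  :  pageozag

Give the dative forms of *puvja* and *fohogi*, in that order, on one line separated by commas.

puvjazag, fohogiip

The pattern is height harmony: -ip when the last vowel of the stem is a high vowel (*ejazi*, *lehtu*, *wowu*); -zag when the last vowel of the stem is a non-high vowel (*edpa*, *uge*, *pageo*).
*puvja*: last vowel = /a/, a non-high vowel → -zag → *puvjazag*.
Since the last vowel of *fohogi* is /i/ (a high vowel), it takes -ip, giving *fohogiip*.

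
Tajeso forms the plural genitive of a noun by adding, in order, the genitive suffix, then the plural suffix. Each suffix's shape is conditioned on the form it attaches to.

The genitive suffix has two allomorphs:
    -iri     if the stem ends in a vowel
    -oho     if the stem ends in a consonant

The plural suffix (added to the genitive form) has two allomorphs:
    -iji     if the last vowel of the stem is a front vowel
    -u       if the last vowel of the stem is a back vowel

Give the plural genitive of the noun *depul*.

*depul* — final sound /l/ (a consonant) → -oho → *depuloho*.
The last vowel of the genitive form *depuloho* is /o/, which is a back vowel, so the plural suffix is -u, giving *depulohou*.

depulohou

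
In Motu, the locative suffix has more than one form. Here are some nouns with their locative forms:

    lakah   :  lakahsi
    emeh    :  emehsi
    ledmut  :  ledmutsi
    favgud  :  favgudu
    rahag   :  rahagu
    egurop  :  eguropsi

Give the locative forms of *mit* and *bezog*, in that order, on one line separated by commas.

mitsi, bezogu

The suffix is conditioned by the final consonant: -si when the stem ends in a voiceless consonant (*lakah*, *emeh*, *ledmut*, *egurop*); -u when the stem ends in a voiced consonant (*favgud*, *rahag*).
The final consonant of *mit* is /t/, which is voiceless, so the suffix is -si, giving *mitsi*.
The final consonant of *bezog* is /g/, which is voiced, so the suffix is -u, giving *bezogu*.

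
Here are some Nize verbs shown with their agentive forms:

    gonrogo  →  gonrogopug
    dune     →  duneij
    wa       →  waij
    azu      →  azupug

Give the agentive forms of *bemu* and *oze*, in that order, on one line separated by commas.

bemupug, ozeij

Looking at the last vowel of each stem: -pug when the last vowel of the stem is a rounded vowel (*gonrogo*, *azu*); -ij when the last vowel of the stem is an unrounded vowel (*dune*, *wa*).
Since the last vowel of *bemu* is /u/ (a rounded vowel), it takes -pug, giving *bemupug*.
*oze* — last vowel /e/ (an unrounded vowel) → -ij → *ozeij*.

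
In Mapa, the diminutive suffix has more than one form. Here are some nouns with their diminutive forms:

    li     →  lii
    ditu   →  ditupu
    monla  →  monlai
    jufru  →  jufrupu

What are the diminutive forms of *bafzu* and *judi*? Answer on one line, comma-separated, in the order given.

bafzupu, judii

The alternation tracks the last vowel of the stem — -pu when the last vowel of the stem is a rounded vowel (*ditu*, *jufru*); -i when the last vowel of the stem is an unrounded vowel (*li*, *monla*).
Since the last vowel of *bafzu* is /u/ (a rounded vowel), it takes -pu, giving *bafzupu*.
Since the last vowel of *judi* is /i/ (an unrounded vowel), it takes -i, giving *judii*.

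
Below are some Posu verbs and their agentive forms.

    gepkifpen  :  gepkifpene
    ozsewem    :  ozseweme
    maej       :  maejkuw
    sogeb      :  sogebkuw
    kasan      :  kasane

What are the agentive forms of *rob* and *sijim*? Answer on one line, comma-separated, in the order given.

robkuw, sijime

The alternation tracks the final consonant of the stem — -e when the stem ends in a nasal (*gepkifpen*, *ozsewem*, *kasan*); -kuw when the stem ends in a non-nasal consonant (*maej*, *sogeb*).
*rob* — final consonant /b/ (non-nasal) → -kuw → *robkuw*.
*sijim* — final consonant /m/ (a nasal) → -e → *sijime*.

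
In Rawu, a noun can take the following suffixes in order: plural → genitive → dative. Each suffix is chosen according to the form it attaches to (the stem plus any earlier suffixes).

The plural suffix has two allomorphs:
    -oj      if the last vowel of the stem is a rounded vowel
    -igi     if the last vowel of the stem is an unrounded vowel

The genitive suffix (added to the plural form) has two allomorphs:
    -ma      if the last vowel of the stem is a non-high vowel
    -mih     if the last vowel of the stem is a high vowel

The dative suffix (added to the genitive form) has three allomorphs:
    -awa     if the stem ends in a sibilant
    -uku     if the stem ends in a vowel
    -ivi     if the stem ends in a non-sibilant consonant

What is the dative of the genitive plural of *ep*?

epigimihivi

*ep* — last vowel /e/ (an unrounded vowel) → -igi → *epigi*.
The plural form *epigi* — last vowel /i/ (a high vowel) → -mih → *epigimih*.
Since the final sound of the genitive form *epigimih* is /h/ (a non-sibilant consonant), it takes -ivi, giving *epigimihivi*.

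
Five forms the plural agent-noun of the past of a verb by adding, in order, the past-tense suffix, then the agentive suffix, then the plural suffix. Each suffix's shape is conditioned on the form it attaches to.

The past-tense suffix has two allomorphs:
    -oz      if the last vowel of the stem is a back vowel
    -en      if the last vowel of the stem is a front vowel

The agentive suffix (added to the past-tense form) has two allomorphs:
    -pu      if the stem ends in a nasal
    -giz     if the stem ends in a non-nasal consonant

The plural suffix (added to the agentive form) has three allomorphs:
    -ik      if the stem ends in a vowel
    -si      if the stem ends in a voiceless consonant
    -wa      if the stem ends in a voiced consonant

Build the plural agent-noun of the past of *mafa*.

mafaozgizwa

The last vowel of *mafa* is /a/, which is a back vowel, so the past-tense suffix is -oz, giving *mafaoz*.
The final consonant of the past-tense form *mafaoz* is /z/, which is non-nasal, so the agentive suffix is -giz, giving *mafaozgiz*.
Since the final sound of the agentive form *mafaozgiz* is /z/ (a voiced consonant), it takes -wa, giving *mafaozgizwa*.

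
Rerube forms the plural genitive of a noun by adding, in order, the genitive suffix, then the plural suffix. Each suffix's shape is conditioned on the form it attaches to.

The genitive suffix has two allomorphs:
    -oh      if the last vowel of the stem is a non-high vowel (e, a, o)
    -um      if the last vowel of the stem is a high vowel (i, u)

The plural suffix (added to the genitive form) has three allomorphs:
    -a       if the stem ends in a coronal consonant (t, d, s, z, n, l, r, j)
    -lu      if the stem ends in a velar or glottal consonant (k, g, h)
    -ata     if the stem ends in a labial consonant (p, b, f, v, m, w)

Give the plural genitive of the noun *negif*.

negifumata

Since the last vowel of *negif* is /i/ (a high vowel), it takes -um, giving *negifum*.
The genitive form *negifum* — final consonant /m/ (labial) → -ata → *negifumata*.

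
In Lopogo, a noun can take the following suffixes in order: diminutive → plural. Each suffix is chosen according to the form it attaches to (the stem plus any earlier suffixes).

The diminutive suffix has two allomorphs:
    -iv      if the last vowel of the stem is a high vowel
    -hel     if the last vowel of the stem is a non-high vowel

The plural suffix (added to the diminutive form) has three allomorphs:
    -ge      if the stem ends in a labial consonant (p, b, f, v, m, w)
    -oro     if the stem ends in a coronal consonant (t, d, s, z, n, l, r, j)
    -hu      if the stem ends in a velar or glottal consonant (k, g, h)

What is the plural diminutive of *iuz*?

Since the last vowel of *iuz* is /u/ (a high vowel), it takes -iv, giving *iuziv*.
The final consonant of the diminutive form *iuziv* is /v/, which is labial, so the plural suffix is -ge, giving *iuzivge*.

iuzivge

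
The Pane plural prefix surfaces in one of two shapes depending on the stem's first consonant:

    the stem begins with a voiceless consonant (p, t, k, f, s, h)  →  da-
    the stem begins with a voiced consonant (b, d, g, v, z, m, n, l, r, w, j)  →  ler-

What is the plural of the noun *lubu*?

lerlubu

The first consonant of *lubu* is /l/, which is voiced, so the prefix is ler-, giving *lerlubu*.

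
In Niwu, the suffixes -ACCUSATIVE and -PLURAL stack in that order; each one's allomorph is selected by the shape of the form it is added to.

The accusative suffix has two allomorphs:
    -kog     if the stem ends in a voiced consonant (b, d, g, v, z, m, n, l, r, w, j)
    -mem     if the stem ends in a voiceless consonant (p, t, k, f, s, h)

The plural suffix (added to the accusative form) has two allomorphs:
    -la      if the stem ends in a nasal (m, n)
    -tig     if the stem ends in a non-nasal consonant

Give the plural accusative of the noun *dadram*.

Since the final consonant of *dadram* is /m/ (voiced), it takes -kog, giving *dadramkog*.
Since the final consonant of the accusative form *dadramkog* is /g/ (non-nasal), it takes -tig, giving *dadramkogtig*.

dadramkogtig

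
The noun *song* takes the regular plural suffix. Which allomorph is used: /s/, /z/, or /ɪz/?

/z/

The stem *song* ends in a voiced non-sibilant sound.
The plural suffix surfaces as /ɪz/ after sibilants, /s/ after other voiceless consonants, and /z/ after other voiced sounds.
So the plural -s on *song* is pronounced /z/.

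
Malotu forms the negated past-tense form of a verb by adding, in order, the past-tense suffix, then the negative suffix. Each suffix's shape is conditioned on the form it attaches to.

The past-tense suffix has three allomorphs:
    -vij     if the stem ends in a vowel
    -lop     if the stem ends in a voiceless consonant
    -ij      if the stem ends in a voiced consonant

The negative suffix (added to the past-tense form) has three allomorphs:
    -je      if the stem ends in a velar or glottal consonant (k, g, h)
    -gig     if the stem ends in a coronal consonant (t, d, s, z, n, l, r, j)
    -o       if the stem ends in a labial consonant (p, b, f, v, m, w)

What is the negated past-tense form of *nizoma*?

The final sound of *nizoma* is /a/, which is a vowel, so the past-tense suffix is -vij, giving *nizomavij*.
The past-tense form *nizomavij* — final consonant /j/ (coronal) → -gig → *nizomavijgig*.

nizomavijgig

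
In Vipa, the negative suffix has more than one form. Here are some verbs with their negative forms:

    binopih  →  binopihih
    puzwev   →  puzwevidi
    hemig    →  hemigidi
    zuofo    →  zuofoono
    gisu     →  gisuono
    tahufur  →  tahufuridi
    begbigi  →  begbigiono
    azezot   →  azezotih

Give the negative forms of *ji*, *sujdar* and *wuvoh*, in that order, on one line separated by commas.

jiono, sujdaridi, wuvohih

The alternation tracks the final sound of the stem — -ih when the stem ends in a voiceless consonant (*binopih*, *azezot*); -idi when the stem ends in a voiced consonant (*puzwev*, *hemig*, *tahufur*); -ono when the stem ends in a vowel (*zuofo*, *gisu*, *begbigi*).
The final sound of *ji* is /i/, which is a vowel, so the suffix is -ono, giving *jiono*.
The final sound of *sujdar* is /r/, which is a voiced consonant, so the suffix is -idi, giving *sujdaridi*.
*wuvoh*: final sound = /h/, a voiceless consonant → -ih → *wuvohih*.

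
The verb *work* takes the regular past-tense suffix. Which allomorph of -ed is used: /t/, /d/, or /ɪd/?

/t/

The stem *work* ends in a voiceless consonant other than /t/.
The -ed suffix is realized as /ɪd/ after /t, d/; as /t/ after other voiceless consonants; and as /d/ after other voiced sounds.
So -ed on *work* is pronounced /t/.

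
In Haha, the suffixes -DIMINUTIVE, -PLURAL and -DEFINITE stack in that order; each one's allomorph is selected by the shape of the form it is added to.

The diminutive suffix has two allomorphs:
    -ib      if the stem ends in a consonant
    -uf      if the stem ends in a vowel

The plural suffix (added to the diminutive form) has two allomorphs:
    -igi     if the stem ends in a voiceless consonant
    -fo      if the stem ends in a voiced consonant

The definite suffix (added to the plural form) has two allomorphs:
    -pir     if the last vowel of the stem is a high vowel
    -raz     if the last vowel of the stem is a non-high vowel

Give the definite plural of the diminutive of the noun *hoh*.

*hoh*: final sound = /h/, a consonant → -ib → *hohib*.
The diminutive form *hohib* — final consonant /b/ (voiced) → -fo → *hohibfo*.
The plural form *hohibfo*: last vowel = /o/, a non-high vowel → -raz → *hohibforaz*.

hohibforaz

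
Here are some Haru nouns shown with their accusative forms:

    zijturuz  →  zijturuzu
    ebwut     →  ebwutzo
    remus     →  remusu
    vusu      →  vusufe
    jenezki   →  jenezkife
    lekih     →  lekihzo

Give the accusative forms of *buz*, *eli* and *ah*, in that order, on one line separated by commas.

buzu, elife, ahzo

The suffix is conditioned by the final sound: -u when the stem ends in a sibilant (*zijturuz*, *remus*); -zo when the stem ends in a non-sibilant consonant (*ebwut*, *lekih*); -fe when the stem ends in a vowel (*vusu*, *jenezki*).
Since the final sound of *buz* is /z/ (a sibilant), it takes -u, giving *buzu*.
*eli* — final sound /i/ (a vowel) → -fe → *elife*.
The final sound of *ah* is /h/, which is a non-sibilant consonant, so the suffix is -zo, giving *ahzo*.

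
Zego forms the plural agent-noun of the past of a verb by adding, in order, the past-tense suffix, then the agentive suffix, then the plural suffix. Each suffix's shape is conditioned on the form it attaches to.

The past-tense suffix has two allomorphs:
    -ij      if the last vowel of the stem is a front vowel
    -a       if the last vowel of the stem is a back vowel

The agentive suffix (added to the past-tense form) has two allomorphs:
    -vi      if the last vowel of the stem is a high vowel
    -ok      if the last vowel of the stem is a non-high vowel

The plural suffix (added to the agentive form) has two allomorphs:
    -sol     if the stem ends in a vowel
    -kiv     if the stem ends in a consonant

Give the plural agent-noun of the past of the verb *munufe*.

munufeijvisol

*munufe* — last vowel /e/ (a front vowel) → -ij → *munufeij*.
Since the last vowel of the past-tense form *munufeij* is /i/ (a high vowel), it takes -vi, giving *munufeijvi*.
Since the final sound of the agentive form *munufeijvi* is /i/ (a vowel), it takes -sol, giving *munufeijvisol*.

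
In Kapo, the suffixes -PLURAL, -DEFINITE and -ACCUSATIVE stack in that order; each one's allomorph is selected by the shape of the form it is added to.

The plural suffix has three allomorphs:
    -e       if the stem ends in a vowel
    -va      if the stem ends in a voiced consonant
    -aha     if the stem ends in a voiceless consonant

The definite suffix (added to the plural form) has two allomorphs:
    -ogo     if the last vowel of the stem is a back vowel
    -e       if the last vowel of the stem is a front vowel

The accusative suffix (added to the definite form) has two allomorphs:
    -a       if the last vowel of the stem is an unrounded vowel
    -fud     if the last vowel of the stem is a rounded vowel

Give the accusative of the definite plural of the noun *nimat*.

The final sound of *nimat* is /t/, which is a voiceless consonant, so the plural suffix is -aha, giving *nimataha*.
The plural form *nimataha*: last vowel = /a/, a back vowel → -ogo → *nimatahaogo*.
The definite form *nimatahaogo* — last vowel /o/ (a rounded vowel) → -fud → *nimatahaogofud*.

nimatahaogofud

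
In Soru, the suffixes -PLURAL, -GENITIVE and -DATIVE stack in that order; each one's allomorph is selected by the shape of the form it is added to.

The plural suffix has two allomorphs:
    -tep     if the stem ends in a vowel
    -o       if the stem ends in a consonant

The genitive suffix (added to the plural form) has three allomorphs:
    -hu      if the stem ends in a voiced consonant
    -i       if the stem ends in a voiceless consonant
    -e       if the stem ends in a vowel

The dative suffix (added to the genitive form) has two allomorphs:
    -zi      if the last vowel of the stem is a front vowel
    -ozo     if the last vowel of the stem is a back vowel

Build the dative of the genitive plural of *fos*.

fosoezi

The final sound of *fos* is /s/, which is a consonant, so the plural suffix is -o, giving *foso*.
The plural form *foso*: final sound = /o/, a vowel → -e → *fosoe*.
The genitive form *fosoe*: last vowel = /e/, a front vowel → -zi → *fosoezi*.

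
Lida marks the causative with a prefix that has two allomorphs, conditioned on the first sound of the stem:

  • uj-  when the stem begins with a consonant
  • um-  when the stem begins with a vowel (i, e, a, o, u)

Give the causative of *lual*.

ujlual

*lual* — first sound /l/ (a consonant) → uj- → *ujlual*.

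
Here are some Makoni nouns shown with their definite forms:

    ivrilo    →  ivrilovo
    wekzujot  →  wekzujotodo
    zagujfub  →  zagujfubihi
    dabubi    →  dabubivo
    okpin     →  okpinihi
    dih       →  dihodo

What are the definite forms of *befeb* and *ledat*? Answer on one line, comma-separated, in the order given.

befebihi, ledatodo

The suffix is conditioned by the final sound: -odo when the stem ends in a voiceless consonant (*wekzujot*, *dih*); -ihi when the stem ends in a voiced consonant (*zagujfub*, *okpin*); -vo when the stem ends in a vowel (*ivrilo*, *dabubi*).
*befeb* — final sound /b/ (a voiced consonant) → -ihi → *befebihi*.
Since the final sound of *ledat* is /t/ (a voiceless consonant), it takes -odo, giving *ledatodo*.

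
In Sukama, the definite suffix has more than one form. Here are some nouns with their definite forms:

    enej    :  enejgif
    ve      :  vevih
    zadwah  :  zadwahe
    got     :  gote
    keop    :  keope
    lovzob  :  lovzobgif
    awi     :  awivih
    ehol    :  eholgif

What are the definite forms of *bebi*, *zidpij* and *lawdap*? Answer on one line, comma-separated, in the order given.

The suffix is conditioned by the final sound: -e when the stem ends in a voiceless consonant (*zadwah*, *got*, *keop*); -gif when the stem ends in a voiced consonant (*enej*, *lovzob*, *ehol*); -vih when the stem ends in a vowel (*ve*, *awi*).
*bebi*: final sound = /i/, a vowel → -vih → *bebivih*.
Since the final sound of *zidpij* is /j/ (a voiced consonant), it takes -gif, giving *zidpijgif*.
Since the final sound of *lawdap* is /p/ (a voiceless consonant), it takes -e, giving *lawdape*.

bebivih, zidpijgif, lawdape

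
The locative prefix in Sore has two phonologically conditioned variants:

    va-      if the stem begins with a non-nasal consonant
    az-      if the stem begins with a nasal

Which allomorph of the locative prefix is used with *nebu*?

Since the first consonant of *nebu* is /n/ (a nasal), it takes az-.

az-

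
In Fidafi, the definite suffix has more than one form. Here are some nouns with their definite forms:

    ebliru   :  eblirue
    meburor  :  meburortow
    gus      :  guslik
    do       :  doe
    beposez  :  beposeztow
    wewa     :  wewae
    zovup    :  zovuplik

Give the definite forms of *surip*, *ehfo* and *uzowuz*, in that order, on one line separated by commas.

The suffix is conditioned by the final sound: -lik when the stem ends in a voiceless consonant (*gus*, *zovup*); -tow when the stem ends in a voiced consonant (*meburor*, *beposez*); -e when the stem ends in a vowel (*ebliru*, *do*, *wewa*).
*surip* — final sound /p/ (a voiceless consonant) → -lik → *suriplik*.
*ehfo*: final sound = /o/, a vowel → -e → *ehfoe*.
The final sound of *uzowuz* is /z/, which is a voiced consonant, so the suffix is -tow, giving *uzowuztow*.

suriplik, ehfoe, uzowuztow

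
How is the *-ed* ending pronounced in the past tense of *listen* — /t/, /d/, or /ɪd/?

/d/

The stem *listen* ends in a voiced sound other than /d/.
The -ed suffix is realized as /ɪd/ after /t, d/; as /t/ after other voiceless consonants; and as /d/ after other voiced sounds.
So -ed on *listen* is pronounced /d/.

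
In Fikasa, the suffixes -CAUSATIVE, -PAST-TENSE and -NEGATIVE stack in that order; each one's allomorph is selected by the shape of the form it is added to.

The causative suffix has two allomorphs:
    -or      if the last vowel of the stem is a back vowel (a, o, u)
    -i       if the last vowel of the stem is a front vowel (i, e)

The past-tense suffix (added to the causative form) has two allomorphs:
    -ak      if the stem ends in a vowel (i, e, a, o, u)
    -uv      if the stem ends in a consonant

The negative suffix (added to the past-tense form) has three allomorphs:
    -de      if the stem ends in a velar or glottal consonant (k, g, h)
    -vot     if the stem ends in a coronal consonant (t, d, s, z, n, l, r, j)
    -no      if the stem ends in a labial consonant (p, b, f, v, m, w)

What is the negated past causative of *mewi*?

*mewi* — last vowel /i/ (a front vowel) → -i → *mewii*.
Since the final sound of the causative form *mewii* is /i/ (a vowel), it takes -ak, giving *mewiiak*.
The past-tense form *mewiiak*: final consonant = /k/, velar/glottal → -de → *mewiiakde*.

mewiiakde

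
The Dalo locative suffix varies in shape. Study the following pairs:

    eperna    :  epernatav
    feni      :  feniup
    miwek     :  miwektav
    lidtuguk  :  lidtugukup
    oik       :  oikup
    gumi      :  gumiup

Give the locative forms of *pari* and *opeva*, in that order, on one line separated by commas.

pariup, opevatav

The suffix is conditioned by the last vowel: -up when the last vowel of the stem is a high vowel (*feni*, *lidtuguk*, *oik*, *gumi*); -tav when the last vowel of the stem is a non-high vowel (*eperna*, *miwek*).
Since the last vowel of *pari* is /i/ (a high vowel), it takes -up, giving *pariup*.
The last vowel of *opeva* is /a/, which is a non-high vowel, so the suffix is -tav, giving *opevatav*.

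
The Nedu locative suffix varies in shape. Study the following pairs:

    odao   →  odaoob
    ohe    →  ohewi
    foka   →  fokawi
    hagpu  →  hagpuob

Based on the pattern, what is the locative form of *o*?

oob

The suffix is conditioned by the last vowel: -ob when the last vowel of the stem is a rounded vowel (*odao*, *hagpu*); -wi when the last vowel of the stem is an unrounded vowel (*ohe*, *foka*).
*o* — last vowel /o/ (a rounded vowel) → -ob → *oob*.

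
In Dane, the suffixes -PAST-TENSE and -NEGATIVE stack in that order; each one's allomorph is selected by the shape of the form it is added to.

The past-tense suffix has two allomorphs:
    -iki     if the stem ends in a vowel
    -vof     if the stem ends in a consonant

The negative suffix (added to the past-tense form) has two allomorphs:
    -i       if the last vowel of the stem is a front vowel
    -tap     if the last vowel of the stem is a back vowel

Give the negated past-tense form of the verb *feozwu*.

feozwuikii

*feozwu*: final sound = /u/, a vowel → -iki → *feozwuiki*.
The last vowel of the past-tense form *feozwuiki* is /i/, which is a front vowel, so the negative suffix is -i, giving *feozwuikii*.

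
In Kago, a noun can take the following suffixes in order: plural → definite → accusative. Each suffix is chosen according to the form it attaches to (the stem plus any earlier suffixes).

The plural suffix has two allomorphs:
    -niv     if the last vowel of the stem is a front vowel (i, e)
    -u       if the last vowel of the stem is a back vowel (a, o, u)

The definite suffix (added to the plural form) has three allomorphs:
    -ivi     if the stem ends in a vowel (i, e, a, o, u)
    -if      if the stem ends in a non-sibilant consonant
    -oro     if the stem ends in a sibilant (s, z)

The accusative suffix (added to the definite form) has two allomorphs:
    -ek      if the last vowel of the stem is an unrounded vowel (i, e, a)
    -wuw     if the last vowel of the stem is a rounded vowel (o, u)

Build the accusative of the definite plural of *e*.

*e* — last vowel /e/ (a front vowel) → -niv → *eniv*.
The plural form *eniv*: final sound = /v/, a non-sibilant consonant → -if → *enivif*.
The definite form *enivif* — last vowel /i/ (an unrounded vowel) → -ek → *enivifek*.

enivifek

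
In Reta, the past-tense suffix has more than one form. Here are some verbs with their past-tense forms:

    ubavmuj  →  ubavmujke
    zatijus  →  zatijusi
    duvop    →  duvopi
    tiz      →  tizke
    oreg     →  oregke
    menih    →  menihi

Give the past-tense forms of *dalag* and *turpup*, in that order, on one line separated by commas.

dalagke, turpupi

The alternation tracks the final consonant of the stem — -i when the stem ends in a voiceless consonant (*zatijus*, *duvop*, *menih*); -ke when the stem ends in a voiced consonant (*ubavmuj*, *tiz*, *oreg*).
*dalag* — final consonant /g/ (voiced) → -ke → *dalagke*.
Since the final consonant of *turpup* is /p/ (voiceless), it takes -i, giving *turpupi*.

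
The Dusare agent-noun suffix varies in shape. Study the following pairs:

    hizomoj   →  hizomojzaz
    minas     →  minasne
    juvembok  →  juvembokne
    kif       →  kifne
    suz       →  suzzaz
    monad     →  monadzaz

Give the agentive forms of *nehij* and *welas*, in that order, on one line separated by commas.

The alternation tracks the final consonant of the stem — -ne when the stem ends in a voiceless consonant (*minas*, *juvembok*, *kif*); -zaz when the stem ends in a voiced consonant (*hizomoj*, *suz*, *monad*).
*nehij* — final consonant /j/ (voiced) → -zaz → *nehijzaz*.
The final consonant of *welas* is /s/, which is voiceless, so the suffix is -ne, giving *welasne*.

nehijzaz, welasne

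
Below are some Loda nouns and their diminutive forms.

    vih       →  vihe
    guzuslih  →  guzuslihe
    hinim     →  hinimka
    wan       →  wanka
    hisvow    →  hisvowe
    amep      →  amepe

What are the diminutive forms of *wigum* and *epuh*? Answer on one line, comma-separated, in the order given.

The alternation tracks the final consonant of the stem — -ka when the stem ends in a nasal (*hinim*, *wan*); -e when the stem ends in a non-nasal consonant (*vih*, *guzuslih*, *hisvow*, *amep*).
*wigum* — final consonant /m/ (a nasal) → -ka → *wigumka*.
Since the final consonant of *epuh* is /h/ (non-nasal), it takes -e, giving *epuhe*.

wigumka, epuhe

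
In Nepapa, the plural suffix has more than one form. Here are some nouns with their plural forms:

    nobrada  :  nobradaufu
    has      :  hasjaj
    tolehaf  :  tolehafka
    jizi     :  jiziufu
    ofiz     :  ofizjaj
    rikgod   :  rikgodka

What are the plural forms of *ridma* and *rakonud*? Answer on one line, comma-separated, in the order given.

ridmaufu, rakonudka

The alternation tracks the final sound of the stem — -jaj when the stem ends in a sibilant (*has*, *ofiz*); -ka when the stem ends in a non-sibilant consonant (*tolehaf*, *rikgod*); -ufu when the stem ends in a vowel (*nobrada*, *jizi*).
Since the final sound of *ridma* is /a/ (a vowel), it takes -ufu, giving *ridmaufu*.
The final sound of *rakonud* is /d/, which is a non-sibilant consonant, so the suffix is -ka, giving *rakonudka*.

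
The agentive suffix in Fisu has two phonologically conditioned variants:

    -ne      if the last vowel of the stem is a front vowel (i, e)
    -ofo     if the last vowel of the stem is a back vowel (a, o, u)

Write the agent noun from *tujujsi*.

Since the last vowel of *tujujsi* is /i/ (a front vowel), it takes -ne, giving *tujujsine*.

tujujsine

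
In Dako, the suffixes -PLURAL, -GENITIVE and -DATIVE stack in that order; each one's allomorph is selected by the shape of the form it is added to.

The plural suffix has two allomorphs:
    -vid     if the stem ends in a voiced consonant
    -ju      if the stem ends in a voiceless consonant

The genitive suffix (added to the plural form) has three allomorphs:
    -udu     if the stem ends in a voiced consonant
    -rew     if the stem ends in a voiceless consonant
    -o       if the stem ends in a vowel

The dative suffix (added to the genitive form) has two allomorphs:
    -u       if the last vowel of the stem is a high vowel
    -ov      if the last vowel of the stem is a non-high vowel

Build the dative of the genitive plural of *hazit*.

*hazit* — final consonant /t/ (voiceless) → -ju → *hazitju*.
The final sound of the plural form *hazitju* is /u/, which is a vowel, so the genitive suffix is -o, giving *hazitjuo*.
Since the last vowel of the genitive form *hazitjuo* is /o/ (a non-high vowel), it takes -ov, giving *hazitjuoov*.

hazitjuoov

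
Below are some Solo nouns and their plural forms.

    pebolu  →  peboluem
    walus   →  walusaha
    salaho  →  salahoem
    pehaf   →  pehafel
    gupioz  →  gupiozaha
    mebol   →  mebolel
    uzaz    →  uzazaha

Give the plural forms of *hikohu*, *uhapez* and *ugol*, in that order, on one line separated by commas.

hikohuem, uhapezaha, ugolel

The suffix is conditioned by the final sound: -aha when the stem ends in a sibilant (*walus*, *gupioz*, *uzaz*); -el when the stem ends in a non-sibilant consonant (*pehaf*, *mebol*); -em when the stem ends in a vowel (*pebolu*, *salaho*).
Since the final sound of *hikohu* is /u/ (a vowel), it takes -em, giving *hikohuem*.
The final sound of *uhapez* is /z/, which is a sibilant, so the suffix is -aha, giving *uhapezaha*.
The final sound of *ugol* is /l/, which is a non-sibilant consonant, so the suffix is -el, giving *ugolel*.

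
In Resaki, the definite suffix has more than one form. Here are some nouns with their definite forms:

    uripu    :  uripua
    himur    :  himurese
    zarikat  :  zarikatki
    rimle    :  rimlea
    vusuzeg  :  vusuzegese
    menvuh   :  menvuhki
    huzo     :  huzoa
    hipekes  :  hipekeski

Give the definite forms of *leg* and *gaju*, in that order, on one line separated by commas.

Looking at the final sound of each stem: -ki when the stem ends in a voiceless consonant (*zarikat*, *menvuh*, *hipekes*); -ese when the stem ends in a voiced consonant (*himur*, *vusuzeg*); -a when the stem ends in a vowel (*uripu*, *rimle*, *huzo*).
The final sound of *leg* is /g/, which is a voiced consonant, so the suffix is -ese, giving *legese*.
The final sound of *gaju* is /u/, which is a vowel, so the suffix is -a, giving *gajua*.

legese, gajua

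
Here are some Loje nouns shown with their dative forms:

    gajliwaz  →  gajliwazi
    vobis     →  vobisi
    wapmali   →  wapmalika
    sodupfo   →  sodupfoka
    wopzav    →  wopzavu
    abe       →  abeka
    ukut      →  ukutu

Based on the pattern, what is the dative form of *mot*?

The alternation tracks the final sound of the stem — -i when the stem ends in a sibilant (*gajliwaz*, *vobis*); -u when the stem ends in a non-sibilant consonant (*wopzav*, *ukut*); -ka when the stem ends in a vowel (*wapmali*, *sodupfo*, *abe*).
*mot*: final sound = /t/, a non-sibilant consonant → -u → *motu*.

motu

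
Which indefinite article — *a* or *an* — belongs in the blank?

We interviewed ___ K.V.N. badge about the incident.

a

The indefinite article is chosen by the initial *sound* of the following word, not its spelling.
The initialism *K.V.N.* is read letter by letter; the first letter, K, is pronounced /keɪ/, which begins with a consonant sound.
So the article is *a*: We interviewed a K.V.N. badge about the incident.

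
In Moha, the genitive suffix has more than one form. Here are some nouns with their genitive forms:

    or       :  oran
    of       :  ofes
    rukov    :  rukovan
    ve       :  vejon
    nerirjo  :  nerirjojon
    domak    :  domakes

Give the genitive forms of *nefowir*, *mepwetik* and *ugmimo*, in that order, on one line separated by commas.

nefowiran, mepwetikes, ugmimojon

The pattern is voicing of the final sound: -es when the stem ends in a voiceless consonant (*of*, *domak*); -an when the stem ends in a voiced consonant (*or*, *rukov*); -jon when the stem ends in a vowel (*ve*, *nerirjo*).
*nefowir* — final sound /r/ (a voiced consonant) → -an → *nefowiran*.
*mepwetik* — final sound /k/ (a voiceless consonant) → -es → *mepwetikes*.
*ugmimo* — final sound /o/ (a vowel) → -jon → *ugmimojon*.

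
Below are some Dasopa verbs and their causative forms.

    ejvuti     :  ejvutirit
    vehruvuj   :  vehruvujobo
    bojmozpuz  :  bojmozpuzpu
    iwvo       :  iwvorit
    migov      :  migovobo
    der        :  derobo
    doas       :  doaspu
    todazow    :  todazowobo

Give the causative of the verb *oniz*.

The suffix is conditioned by the final sound: -pu when the stem ends in a sibilant (*bojmozpuz*, *doas*); -obo when the stem ends in a non-sibilant consonant (*vehruvuj*, *migov*, *der*, *todazow*); -rit when the stem ends in a vowel (*ejvuti*, *iwvo*).
*oniz* — final sound /z/ (a sibilant) → -pu → *onizpu*.

onizpu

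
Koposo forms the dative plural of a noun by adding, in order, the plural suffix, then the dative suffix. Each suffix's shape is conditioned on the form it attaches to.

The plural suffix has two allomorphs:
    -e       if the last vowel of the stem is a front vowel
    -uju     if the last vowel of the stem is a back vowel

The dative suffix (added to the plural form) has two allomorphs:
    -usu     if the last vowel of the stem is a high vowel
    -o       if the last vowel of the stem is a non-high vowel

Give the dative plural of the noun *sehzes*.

sehzeseo

*sehzes*: last vowel = /e/, a front vowel → -e → *sehzese*.
The plural form *sehzese*: last vowel = /e/, a non-high vowel → -o → *sehzeseo*.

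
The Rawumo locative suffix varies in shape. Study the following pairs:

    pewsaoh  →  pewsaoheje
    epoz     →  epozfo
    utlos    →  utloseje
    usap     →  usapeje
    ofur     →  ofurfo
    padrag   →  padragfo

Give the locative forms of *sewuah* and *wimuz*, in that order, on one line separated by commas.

The alternation tracks the final consonant of the stem — -eje when the stem ends in a voiceless consonant (*pewsaoh*, *utlos*, *usap*); -fo when the stem ends in a voiced consonant (*epoz*, *ofur*, *padrag*).
*sewuah* — final consonant /h/ (voiceless) → -eje → *sewuaheje*.
The final consonant of *wimuz* is /z/, which is voiced, so the suffix is -fo, giving *wimuzfo*.

sewuaheje, wimuzfo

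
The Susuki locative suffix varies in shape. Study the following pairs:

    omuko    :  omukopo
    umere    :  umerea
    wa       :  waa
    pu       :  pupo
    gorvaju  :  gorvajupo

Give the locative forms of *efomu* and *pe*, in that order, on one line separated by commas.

The pattern is rounding harmony: -po when the last vowel of the stem is a rounded vowel (*omuko*, *pu*, *gorvaju*); -a when the last vowel of the stem is an unrounded vowel (*umere*, *wa*).
*efomu* — last vowel /u/ (a rounded vowel) → -po → *efomupo*.
The last vowel of *pe* is /e/, which is an unrounded vowel, so the suffix is -a, giving *pea*.

efomupo, pea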